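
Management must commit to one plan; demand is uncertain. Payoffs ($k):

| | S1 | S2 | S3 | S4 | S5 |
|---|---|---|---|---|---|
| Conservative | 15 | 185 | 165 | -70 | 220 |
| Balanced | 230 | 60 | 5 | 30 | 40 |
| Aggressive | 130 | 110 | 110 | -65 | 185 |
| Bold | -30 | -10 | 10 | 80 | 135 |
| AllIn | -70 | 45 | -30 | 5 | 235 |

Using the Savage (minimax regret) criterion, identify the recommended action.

Column bests: S1=230, S2=185, S3=165, S4=80, S5=235.
Conservative regrets: 215, 0, 0, 150, 15 → max 215
Balanced regrets: 0, 125, 160, 50, 195 → max 195
Aggressive regrets: 100, 75, 55, 145, 50 → max 145
Bold regrets: 260, 195, 155, 0, 100 → max 260
AllIn regrets: 300, 140, 195, 75, 0 → max 300
Smallest max regret = 145 → Aggressive.

Aggressive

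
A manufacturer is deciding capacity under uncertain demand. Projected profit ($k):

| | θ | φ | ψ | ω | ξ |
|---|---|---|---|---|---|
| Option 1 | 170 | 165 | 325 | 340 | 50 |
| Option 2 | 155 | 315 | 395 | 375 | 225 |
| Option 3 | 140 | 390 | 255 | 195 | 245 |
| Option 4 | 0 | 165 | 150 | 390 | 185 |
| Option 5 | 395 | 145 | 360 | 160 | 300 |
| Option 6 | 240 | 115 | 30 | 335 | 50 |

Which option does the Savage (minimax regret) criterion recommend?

Column bests: θ=395, φ=390, ψ=395, ω=390, ξ=300.
Option 1 regrets: 225, 225, 70, 50, 250 → max 250
Option 2 regrets: 240, 75, 0, 15, 75 → max 240
Option 3 regrets: 255, 0, 140, 195, 55 → max 255
Option 4 regrets: 395, 225, 245, 0, 115 → max 395
Option 5 regrets: 0, 245, 35, 230, 0 → max 245
Option 6 regrets: 155, 275, 365, 55, 250 → max 365
Smallest max regret = 240 → Option 2.

Option 2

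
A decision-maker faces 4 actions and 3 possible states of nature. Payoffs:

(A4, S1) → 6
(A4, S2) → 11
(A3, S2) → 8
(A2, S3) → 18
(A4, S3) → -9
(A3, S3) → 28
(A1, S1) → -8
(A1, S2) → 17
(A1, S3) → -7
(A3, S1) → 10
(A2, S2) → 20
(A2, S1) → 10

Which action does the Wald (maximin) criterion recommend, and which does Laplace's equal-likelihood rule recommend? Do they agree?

Row minima: A1=-8, A2=10, A3=8, A4=-9
Best worst-case = 10 → A2.
Row averages: A1=2/3, A2=16, A3=46/3, A4=8/3
Highest average = 16 → A2.

maximin → A2; laplace → A2 (agree)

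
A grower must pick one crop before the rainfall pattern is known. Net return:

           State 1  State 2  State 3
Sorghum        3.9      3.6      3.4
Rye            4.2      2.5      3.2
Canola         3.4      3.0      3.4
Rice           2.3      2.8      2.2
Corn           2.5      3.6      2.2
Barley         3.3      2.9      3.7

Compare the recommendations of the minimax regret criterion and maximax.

Column bests: State 1=4.2, State 2=3.6, State 3=3.7.
Sorghum regrets: 0.3, 0.0, 0.3 → max 0.3
Rye regrets: 0.0, 1.1, 0.5 → max 1.1
Canola regrets: 0.8, 0.6, 0.3 → max 0.8
Rice regrets: 1.9, 0.8, 1.5 → max 1.9
Corn regrets: 1.7, 0.0, 1.5 → max 1.7
Barley regrets: 0.9, 0.7, 0.0 → max 0.9
Smallest max regret = 0.3 → Sorghum.
Row maxima: Sorghum=3.9, Rye=4.2, Canola=3.4, Rice=2.8, Corn=3.6, Barley=3.7
Best best-case = 4.2 → Rye.

minimax regret → Sorghum; maximax → Rye (disagree)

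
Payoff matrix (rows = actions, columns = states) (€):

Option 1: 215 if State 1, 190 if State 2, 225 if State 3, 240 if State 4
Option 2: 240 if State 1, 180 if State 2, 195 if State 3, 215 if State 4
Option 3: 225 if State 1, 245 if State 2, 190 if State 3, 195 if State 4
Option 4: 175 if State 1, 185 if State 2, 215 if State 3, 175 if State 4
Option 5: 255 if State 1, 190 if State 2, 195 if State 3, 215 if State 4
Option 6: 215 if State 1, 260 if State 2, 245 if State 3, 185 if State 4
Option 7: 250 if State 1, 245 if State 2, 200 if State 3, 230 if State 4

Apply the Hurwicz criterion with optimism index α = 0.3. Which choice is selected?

Option 7

Option 1: 0.3·240 + 0.7·190 = 205
Option 2: 0.3·240 + 0.7·180 = 198
Option 3: 0.3·245 + 0.7·190 = 206.5
Option 4: 0.3·215 + 0.7·175 = 187
Option 5: 0.3·255 + 0.7·190 = 209.5
Option 6: 0.3·260 + 0.7·185 = 207.5
Option 7: 0.3·250 + 0.7·200 = 215
Highest Hurwicz score = 215 → Option 7.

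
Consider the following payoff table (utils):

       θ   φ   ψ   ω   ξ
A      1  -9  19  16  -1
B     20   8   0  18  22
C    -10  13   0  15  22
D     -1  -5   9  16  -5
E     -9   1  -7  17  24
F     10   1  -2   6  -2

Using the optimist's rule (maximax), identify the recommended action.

Row maxima: A=19, B=22, C=22, D=16, E=24, F=10
Best best-case = 24 → E.

E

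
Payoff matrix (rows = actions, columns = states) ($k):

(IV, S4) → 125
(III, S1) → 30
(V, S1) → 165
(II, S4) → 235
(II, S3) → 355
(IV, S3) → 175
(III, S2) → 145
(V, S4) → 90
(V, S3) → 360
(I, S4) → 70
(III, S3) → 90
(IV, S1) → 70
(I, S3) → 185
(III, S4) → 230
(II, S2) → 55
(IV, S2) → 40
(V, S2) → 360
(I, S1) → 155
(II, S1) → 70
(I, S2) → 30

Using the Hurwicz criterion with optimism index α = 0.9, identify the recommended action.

I: 0.9·185 + 0.1·30 = 169.5
II: 0.9·355 + 0.1·55 = 325
III: 0.9·230 + 0.1·30 = 210
IV: 0.9·175 + 0.1·40 = 161.5
V: 0.9·360 + 0.1·90 = 333
Highest Hurwicz score = 333 → V.

V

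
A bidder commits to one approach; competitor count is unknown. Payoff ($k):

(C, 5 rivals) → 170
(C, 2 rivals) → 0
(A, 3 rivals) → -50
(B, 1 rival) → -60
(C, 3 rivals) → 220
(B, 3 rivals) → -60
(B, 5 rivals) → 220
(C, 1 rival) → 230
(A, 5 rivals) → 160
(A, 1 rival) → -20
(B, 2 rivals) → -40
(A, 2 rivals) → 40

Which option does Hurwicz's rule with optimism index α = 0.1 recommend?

C

A: 0.1·160 + 0.9·(-50) = -29
B: 0.1·220 + 0.9·(-60) = -32
C: 0.1·230 + 0.9·0 = 23
Highest Hurwicz score = 23 → C.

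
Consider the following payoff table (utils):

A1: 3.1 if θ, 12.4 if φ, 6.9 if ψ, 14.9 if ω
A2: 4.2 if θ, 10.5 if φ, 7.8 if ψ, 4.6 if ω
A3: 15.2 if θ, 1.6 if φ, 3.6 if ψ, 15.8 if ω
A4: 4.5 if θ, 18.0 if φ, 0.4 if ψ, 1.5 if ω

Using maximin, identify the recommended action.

Row minima: A1=3.1, A2=4.2, A3=1.6, A4=0.4
Best worst-case = 4.2 → A2.

A2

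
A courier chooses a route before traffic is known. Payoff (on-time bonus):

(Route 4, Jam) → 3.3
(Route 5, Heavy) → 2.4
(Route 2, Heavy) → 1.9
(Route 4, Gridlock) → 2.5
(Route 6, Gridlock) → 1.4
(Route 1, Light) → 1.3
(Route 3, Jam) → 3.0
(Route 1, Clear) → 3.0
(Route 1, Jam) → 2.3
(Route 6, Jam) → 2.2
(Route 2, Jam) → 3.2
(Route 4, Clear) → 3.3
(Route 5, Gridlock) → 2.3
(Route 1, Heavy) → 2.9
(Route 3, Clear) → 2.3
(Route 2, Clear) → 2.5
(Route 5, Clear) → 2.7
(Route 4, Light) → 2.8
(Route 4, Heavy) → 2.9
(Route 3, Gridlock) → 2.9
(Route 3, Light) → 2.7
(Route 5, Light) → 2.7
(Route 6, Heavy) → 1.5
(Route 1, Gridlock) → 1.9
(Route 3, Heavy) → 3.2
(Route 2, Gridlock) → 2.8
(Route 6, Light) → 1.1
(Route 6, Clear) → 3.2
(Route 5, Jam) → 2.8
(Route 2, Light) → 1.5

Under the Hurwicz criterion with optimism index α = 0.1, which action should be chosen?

Route 1: 0.1·3.0 + 0.9·1.3 = 1.47
Route 2: 0.1·3.2 + 0.9·1.5 = 1.67
Route 3: 0.1·3.2 + 0.9·2.3 = 2.39
Route 4: 0.1·3.3 + 0.9·2.5 = 2.58
Route 5: 0.1·2.8 + 0.9·2.3 = 2.35
Route 6: 0.1·3.2 + 0.9·1.1 = 1.31
Highest Hurwicz score = 2.58 → Route 4.

Route 4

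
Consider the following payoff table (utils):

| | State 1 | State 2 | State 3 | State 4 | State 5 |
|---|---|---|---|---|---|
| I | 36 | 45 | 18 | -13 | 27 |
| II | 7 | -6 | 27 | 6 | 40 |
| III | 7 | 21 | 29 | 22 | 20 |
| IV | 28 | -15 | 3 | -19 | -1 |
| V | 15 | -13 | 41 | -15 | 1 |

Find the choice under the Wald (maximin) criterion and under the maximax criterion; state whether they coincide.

maximin → III; maximax → I (disagree)

Row minima: I=-13, II=-6, III=7, IV=-19, V=-15
Best worst-case = 7 → III.
Row maxima: I=45, II=40, III=29, IV=28, V=41
Best best-case = 45 → I.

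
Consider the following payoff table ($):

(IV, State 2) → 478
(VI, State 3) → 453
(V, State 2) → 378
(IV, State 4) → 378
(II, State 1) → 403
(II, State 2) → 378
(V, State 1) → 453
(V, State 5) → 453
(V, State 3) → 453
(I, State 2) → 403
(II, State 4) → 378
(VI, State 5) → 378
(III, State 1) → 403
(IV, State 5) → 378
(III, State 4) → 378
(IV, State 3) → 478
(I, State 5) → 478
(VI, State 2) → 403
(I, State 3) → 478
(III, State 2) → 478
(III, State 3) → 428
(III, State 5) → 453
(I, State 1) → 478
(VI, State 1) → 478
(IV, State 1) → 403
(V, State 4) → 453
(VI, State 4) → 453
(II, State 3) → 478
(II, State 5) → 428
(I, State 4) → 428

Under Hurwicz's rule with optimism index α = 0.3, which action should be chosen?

I

I: 0.3·478 + 0.7·403 = 425.5
II: 0.3·478 + 0.7·378 = 408
III: 0.3·478 + 0.7·378 = 408
IV: 0.3·478 + 0.7·378 = 408
V: 0.3·453 + 0.7·378 = 400.5
VI: 0.3·478 + 0.7·378 = 408
Highest Hurwicz score = 425.5 → I.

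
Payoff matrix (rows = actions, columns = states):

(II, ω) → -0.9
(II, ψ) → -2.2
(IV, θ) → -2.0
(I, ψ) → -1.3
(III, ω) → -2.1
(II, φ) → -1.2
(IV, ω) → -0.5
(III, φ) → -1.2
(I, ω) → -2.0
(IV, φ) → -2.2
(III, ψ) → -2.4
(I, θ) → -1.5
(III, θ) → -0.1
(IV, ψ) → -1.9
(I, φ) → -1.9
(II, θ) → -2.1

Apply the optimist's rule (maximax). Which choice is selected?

III

Row maxima: I=-1.3, II=-0.9, III=-0.1, IV=-0.5
Best best-case = -0.1 → III.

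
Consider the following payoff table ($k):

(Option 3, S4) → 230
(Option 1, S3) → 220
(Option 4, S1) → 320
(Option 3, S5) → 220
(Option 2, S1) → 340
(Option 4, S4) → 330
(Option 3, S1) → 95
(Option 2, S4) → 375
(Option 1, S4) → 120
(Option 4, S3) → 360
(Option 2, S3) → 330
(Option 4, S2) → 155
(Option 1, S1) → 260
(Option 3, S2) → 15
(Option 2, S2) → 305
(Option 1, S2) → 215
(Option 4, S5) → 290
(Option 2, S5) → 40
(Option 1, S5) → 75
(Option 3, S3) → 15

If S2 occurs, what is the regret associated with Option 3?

Best payoff under S2 is 305.
Regret = 305 − 15 = 290.

290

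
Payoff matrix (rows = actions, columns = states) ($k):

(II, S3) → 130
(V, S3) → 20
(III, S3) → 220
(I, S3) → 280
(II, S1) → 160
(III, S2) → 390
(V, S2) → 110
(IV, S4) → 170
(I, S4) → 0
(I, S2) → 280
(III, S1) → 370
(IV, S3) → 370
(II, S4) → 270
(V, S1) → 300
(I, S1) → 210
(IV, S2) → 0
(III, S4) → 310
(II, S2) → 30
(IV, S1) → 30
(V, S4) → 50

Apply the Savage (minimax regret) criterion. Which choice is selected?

III

Column bests: S1=370, S2=390, S3=370, S4=310.
I regrets: 160, 110, 90, 310 → max 310
II regrets: 210, 360, 240, 40 → max 360
III regrets: 0, 0, 150, 0 → max 150
IV regrets: 340, 390, 0, 140 → max 390
V regrets: 70, 280, 350, 260 → max 350
Smallest max regret = 150 → III.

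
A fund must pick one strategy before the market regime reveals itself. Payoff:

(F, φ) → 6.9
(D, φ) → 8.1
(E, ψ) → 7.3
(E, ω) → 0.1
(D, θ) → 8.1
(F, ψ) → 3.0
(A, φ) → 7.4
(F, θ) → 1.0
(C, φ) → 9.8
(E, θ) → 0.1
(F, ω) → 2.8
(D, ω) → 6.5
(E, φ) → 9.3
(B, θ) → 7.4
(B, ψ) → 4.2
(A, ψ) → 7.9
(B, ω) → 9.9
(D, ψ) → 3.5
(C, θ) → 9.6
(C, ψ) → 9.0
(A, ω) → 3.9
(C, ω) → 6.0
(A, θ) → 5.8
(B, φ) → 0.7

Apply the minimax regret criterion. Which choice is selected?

C

Column bests: θ=9.6, φ=9.8, ψ=9.0, ω=9.9.
A regrets: 3.8, 2.4, 1.1, 6.0 → max 6.0
B regrets: 2.2, 9.1, 4.8, 0.0 → max 9.1
C regrets: 0.0, 0.0, 0.0, 3.9 → max 3.9
D regrets: 1.5, 1.7, 5.5, 3.4 → max 5.5
E regrets: 9.5, 0.5, 1.7, 9.8 → max 9.8
F regrets: 8.6, 2.9, 6.0, 7.1 → max 8.6
Smallest max regret = 3.9 → C.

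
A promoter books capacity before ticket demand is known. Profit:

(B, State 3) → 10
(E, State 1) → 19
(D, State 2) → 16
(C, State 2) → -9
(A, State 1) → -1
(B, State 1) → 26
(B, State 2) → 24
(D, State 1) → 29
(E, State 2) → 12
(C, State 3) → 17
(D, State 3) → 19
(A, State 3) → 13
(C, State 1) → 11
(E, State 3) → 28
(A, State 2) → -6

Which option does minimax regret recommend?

D

Column bests: State 1=29, State 2=24, State 3=28.
A regrets: 30, 30, 15 → max 30
B regrets: 3, 0, 18 → max 18
C regrets: 18, 33, 11 → max 33
D regrets: 0, 8, 9 → max 9
E regrets: 10, 12, 0 → max 12
Smallest max regret = 9 → D.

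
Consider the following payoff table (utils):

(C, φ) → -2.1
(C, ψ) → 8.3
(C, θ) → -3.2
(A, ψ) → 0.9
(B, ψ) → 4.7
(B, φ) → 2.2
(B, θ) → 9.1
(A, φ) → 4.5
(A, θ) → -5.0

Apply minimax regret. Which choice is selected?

Column bests: θ=9.1, φ=4.5, ψ=8.3.
A regrets: 14.1, 0.0, 7.4 → max 14.1
B regrets: 0.0, 2.3, 3.6 → max 3.6
C regrets: 12.3, 6.6, 0.0 → max 12.3
Smallest max regret = 3.6 → B.

B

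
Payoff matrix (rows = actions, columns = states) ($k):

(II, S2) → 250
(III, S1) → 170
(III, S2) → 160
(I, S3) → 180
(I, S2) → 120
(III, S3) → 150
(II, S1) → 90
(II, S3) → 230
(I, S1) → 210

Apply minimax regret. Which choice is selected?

Column bests: S1=210, S2=250, S3=230.
I regrets: 0, 130, 50 → max 130
II regrets: 120, 0, 0 → max 120
III regrets: 40, 90, 80 → max 90
Smallest max regret = 90 → III.

III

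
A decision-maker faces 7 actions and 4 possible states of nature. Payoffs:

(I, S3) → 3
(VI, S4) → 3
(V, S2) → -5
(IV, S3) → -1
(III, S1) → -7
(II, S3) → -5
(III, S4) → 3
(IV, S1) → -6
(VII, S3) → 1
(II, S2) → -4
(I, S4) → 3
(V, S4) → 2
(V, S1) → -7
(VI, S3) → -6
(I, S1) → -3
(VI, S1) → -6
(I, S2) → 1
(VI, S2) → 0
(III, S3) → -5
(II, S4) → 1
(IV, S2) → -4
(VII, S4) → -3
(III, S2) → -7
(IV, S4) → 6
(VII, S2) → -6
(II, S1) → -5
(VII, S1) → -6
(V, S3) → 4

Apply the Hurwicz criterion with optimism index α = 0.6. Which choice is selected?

I: 0.6·3 + 0.4·(-3) = 0.6
II: 0.6·1 + 0.4·(-5) = -1.4
III: 0.6·3 + 0.4·(-7) = -1
IV: 0.6·6 + 0.4·(-6) = 1.2
V: 0.6·4 + 0.4·(-7) = -0.4
VI: 0.6·3 + 0.4·(-6) = -0.6
VII: 0.6·1 + 0.4·(-6) = -1.8
Highest Hurwicz score = 1.2 → IV.

IV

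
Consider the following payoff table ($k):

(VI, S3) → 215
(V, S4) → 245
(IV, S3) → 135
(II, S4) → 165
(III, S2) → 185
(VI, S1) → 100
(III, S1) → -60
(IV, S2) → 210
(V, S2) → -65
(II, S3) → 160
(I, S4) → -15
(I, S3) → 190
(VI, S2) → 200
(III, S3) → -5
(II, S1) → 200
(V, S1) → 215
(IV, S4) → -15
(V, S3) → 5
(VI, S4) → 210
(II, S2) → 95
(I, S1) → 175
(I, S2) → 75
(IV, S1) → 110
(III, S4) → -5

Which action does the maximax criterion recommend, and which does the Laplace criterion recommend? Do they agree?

maximax → V; laplace → VI (disagree)

Row maxima: I=190, II=200, III=185, IV=210, V=245, VI=215
Best best-case = 245 → V.
Row averages: I=106.25, II=155, III=28.75, IV=110, V=100, VI=181.25
Highest average = 181.25 → VI.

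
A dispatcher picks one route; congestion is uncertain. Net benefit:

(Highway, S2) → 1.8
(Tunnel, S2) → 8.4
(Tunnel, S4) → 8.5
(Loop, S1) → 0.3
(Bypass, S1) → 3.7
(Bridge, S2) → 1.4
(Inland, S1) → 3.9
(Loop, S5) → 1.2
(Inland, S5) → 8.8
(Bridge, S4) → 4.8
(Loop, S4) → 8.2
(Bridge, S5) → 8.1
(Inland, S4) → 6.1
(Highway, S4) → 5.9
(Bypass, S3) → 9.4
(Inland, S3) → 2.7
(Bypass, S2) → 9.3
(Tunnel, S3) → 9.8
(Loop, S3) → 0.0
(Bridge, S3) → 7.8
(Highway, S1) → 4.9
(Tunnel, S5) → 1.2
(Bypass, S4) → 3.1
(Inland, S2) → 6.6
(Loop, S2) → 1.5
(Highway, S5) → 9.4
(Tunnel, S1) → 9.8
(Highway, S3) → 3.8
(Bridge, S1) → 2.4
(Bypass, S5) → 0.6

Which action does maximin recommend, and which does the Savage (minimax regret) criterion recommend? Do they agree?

Row minima: Tunnel=1.2, Bridge=1.4, Bypass=0.6, Loop=0.0, Inland=2.7, Highway=1.8
Best worst-case = 2.7 → Inland.
Column bests: S1=9.8, S2=9.3, S3=9.8, S4=8.5, S5=9.4.
Tunnel regrets: 0.0, 0.9, 0.0, 0.0, 8.2 → max 8.2
Bridge regrets: 7.4, 7.9, 2.0, 3.7, 1.3 → max 7.9
Bypass regrets: 6.1, 0.0, 0.4, 5.4, 8.8 → max 8.8
Loop regrets: 9.5, 7.8, 9.8, 0.3, 8.2 → max 9.8
Inland regrets: 5.9, 2.7, 7.1, 2.4, 0.6 → max 7.1
Highway regrets: 4.9, 7.5, 6.0, 2.6, 0.0 → max 7.5
Smallest max regret = 7.1 → Inland.

maximin → Inland; minimax regret → Inland (agree)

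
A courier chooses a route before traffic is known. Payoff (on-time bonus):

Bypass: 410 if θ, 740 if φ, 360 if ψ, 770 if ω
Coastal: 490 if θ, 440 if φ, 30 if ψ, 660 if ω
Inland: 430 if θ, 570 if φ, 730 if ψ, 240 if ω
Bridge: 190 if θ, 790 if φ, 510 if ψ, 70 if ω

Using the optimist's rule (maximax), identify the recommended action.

Row maxima: Bypass=770, Coastal=660, Inland=730, Bridge=790
Best best-case = 790 → Bridge.

Bridge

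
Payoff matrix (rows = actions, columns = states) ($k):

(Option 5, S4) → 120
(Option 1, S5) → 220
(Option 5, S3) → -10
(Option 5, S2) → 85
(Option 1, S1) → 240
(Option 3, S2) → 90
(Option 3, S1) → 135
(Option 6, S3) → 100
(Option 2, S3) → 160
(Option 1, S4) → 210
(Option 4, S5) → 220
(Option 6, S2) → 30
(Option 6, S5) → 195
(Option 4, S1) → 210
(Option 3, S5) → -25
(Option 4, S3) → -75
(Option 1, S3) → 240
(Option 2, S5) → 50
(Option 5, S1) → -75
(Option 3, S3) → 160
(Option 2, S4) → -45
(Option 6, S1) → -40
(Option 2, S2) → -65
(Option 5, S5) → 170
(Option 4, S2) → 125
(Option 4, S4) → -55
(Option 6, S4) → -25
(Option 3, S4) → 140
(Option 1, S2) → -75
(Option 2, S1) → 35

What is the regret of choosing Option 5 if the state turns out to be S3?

Best payoff under S3 is 240.
Regret = 240 − (-10) = 250.

250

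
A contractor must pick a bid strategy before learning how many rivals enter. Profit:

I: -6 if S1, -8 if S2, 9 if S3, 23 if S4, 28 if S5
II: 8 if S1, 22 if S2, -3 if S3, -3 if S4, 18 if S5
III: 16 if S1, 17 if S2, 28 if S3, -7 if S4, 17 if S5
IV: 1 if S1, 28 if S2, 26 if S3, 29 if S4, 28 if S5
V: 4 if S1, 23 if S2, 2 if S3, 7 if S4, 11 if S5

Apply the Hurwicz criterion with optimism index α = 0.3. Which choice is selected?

I: 0.3·28 + 0.7·(-8) = 2.8
II: 0.3·22 + 0.7·(-3) = 4.5
III: 0.3·28 + 0.7·(-7) = 3.5
IV: 0.3·29 + 0.7·1 = 9.4
V: 0.3·23 + 0.7·2 = 8.3
Highest Hurwicz score = 9.4 → IV.

IV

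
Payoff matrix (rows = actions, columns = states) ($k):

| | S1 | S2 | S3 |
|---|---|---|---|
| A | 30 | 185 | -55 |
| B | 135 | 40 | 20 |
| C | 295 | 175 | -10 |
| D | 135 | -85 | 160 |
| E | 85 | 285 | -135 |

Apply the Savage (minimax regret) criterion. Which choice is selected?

C

Column bests: S1=295, S2=285, S3=160.
A regrets: 265, 100, 215 → max 265
B regrets: 160, 245, 140 → max 245
C regrets: 0, 110, 170 → max 170
D regrets: 160, 370, 0 → max 370
E regrets: 210, 0, 295 → max 295
Smallest max regret = 170 → C.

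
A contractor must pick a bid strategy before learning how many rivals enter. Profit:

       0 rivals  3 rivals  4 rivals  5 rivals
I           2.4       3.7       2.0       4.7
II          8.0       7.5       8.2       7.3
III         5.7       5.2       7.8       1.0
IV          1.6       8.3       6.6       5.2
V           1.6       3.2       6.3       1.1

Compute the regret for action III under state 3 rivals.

Best payoff under 3 rivals is 8.3.
Regret = 8.3 − 5.2 = 3.1.

3.1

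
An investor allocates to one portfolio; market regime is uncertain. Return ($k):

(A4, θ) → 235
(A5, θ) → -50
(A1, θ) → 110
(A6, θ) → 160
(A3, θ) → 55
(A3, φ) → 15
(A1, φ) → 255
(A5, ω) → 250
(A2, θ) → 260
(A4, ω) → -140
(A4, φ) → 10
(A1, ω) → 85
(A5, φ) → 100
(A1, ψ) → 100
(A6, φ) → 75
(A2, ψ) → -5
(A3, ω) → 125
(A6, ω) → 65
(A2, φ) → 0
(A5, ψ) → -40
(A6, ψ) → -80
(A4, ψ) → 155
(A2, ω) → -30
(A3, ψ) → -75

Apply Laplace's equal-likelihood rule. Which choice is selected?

A1

Row averages: A1=137.5, A2=56.25, A3=30, A4=65, A5=65, A6=55
Highest average = 137.5 → A1.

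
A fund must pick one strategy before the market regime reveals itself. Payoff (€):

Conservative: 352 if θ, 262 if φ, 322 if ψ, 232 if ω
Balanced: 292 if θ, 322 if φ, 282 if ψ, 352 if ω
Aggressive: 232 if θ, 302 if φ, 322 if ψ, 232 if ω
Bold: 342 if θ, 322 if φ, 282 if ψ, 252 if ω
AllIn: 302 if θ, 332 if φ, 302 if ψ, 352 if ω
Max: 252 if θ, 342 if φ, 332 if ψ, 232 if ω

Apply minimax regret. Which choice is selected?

AllIn

Column bests: θ=352, φ=342, ψ=332, ω=352.
Conservative regrets: 0, 80, 10, 120 → max 120
Balanced regrets: 60, 20, 50, 0 → max 60
Aggressive regrets: 120, 40, 10, 120 → max 120
Bold regrets: 10, 20, 50, 100 → max 100
AllIn regrets: 50, 10, 30, 0 → max 50
Max regrets: 100, 0, 0, 120 → max 120
Smallest max regret = 50 → AllIn.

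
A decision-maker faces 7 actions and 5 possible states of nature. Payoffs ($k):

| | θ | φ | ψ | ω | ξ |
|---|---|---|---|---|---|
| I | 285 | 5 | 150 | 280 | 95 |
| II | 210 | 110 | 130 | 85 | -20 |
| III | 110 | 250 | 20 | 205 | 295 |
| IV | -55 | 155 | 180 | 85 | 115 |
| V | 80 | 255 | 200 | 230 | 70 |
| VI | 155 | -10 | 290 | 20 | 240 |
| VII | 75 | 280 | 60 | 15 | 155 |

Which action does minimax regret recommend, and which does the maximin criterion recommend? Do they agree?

Column bests: θ=285, φ=280, ψ=290, ω=280, ξ=295.
I regrets: 0, 275, 140, 0, 200 → max 275
II regrets: 75, 170, 160, 195, 315 → max 315
III regrets: 175, 30, 270, 75, 0 → max 270
IV regrets: 340, 125, 110, 195, 180 → max 340
V regrets: 205, 25, 90, 50, 225 → max 225
VI regrets: 130, 290, 0, 260, 55 → max 290
VII regrets: 210, 0, 230, 265, 140 → max 265
Smallest max regret = 225 → V.
Row minima: I=5, II=-20, III=20, IV=-55, V=70, VI=-10, VII=15
Best worst-case = 70 → V.

minimax regret → V; maximin → V (agree)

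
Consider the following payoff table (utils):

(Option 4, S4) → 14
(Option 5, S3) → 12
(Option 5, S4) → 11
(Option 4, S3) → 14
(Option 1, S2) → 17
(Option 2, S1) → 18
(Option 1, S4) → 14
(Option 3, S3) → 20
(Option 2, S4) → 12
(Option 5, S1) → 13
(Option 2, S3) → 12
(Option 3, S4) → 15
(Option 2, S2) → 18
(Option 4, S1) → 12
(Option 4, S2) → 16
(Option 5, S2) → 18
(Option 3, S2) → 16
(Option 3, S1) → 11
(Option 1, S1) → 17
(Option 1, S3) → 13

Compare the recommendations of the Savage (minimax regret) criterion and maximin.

Column bests: S1=18, S2=18, S3=20, S4=15.
Option 1 regrets: 1, 1, 7, 1 → max 7
Option 2 regrets: 0, 0, 8, 3 → max 8
Option 3 regrets: 7, 2, 0, 0 → max 7
Option 4 regrets: 6, 2, 6, 1 → max 6
Option 5 regrets: 5, 0, 8, 4 → max 8
Smallest max regret = 6 → Option 4.
Row minima: Option 1=13, Option 2=12, Option 3=11, Option 4=12, Option 5=11
Best worst-case = 13 → Option 1.

minimax regret → Option 4; maximin → Option 1 (disagree)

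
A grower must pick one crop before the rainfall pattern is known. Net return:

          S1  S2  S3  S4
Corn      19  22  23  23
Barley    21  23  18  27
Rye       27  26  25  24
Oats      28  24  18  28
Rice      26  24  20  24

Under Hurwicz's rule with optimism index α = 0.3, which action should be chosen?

Corn: 0.3·23 + 0.7·19 = 20.2
Barley: 0.3·27 + 0.7·18 = 20.7
Rye: 0.3·27 + 0.7·24 = 24.9
Oats: 0.3·28 + 0.7·18 = 21
Rice: 0.3·26 + 0.7·20 = 21.8
Highest Hurwicz score = 24.9 → Rye.

Rye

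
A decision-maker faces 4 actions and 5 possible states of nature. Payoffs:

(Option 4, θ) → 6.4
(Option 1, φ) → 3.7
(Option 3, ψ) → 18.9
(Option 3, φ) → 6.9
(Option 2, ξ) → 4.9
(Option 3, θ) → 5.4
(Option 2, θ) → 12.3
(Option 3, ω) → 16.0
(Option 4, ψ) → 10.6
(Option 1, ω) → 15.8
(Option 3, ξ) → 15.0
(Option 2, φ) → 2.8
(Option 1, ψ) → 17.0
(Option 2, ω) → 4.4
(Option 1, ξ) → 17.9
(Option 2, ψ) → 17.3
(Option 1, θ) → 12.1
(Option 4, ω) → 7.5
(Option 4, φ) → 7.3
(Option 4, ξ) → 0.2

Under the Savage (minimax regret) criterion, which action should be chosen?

Column bests: θ=12.3, φ=7.3, ψ=18.9, ω=16.0, ξ=17.9.
Option 1 regrets: 0.2, 3.6, 1.9, 0.2, 0.0 → max 3.6
Option 2 regrets: 0.0, 4.5, 1.6, 11.6, 13.0 → max 13.0
Option 3 regrets: 6.9, 0.4, 0.0, 0.0, 2.9 → max 6.9
Option 4 regrets: 5.9, 0.0, 8.3, 8.5, 17.7 → max 17.7
Smallest max regret = 3.6 → Option 1.

Option 1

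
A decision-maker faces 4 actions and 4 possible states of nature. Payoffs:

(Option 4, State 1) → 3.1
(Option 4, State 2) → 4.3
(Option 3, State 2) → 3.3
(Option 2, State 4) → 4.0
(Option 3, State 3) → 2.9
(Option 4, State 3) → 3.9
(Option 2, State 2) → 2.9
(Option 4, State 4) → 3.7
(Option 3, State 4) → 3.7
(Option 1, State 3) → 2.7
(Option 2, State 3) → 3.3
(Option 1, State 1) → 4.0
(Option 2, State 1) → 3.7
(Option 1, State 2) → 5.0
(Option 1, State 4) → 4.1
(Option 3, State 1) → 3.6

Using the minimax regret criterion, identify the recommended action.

Option 4

Column bests: State 1=4.0, State 2=5.0, State 3=3.9, State 4=4.1.
Option 1 regrets: 0.0, 0.0, 1.2, 0.0 → max 1.2
Option 2 regrets: 0.3, 2.1, 0.6, 0.1 → max 2.1
Option 3 regrets: 0.4, 1.7, 1.0, 0.4 → max 1.7
Option 4 regrets: 0.9, 0.7, 0.0, 0.4 → max 0.9
Smallest max regret = 0.9 → Option 4.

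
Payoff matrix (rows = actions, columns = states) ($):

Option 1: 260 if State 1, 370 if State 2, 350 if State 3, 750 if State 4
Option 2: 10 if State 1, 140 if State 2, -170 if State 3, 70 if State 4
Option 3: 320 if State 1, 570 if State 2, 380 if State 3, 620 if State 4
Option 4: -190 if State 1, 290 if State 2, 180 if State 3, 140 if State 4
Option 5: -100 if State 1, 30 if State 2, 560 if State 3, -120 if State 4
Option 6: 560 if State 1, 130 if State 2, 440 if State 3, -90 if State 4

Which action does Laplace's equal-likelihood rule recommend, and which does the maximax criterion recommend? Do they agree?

laplace → Option 3; maximax → Option 1 (disagree)

Row averages: Option 1=432.5, Option 2=12.5, Option 3=472.5, Option 4=105, Option 5=92.5, Option 6=260
Highest average = 472.5 → Option 3.
Row maxima: Option 1=750, Option 2=140, Option 3=620, Option 4=290, Option 5=560, Option 6=560
Best best-case = 750 → Option 1.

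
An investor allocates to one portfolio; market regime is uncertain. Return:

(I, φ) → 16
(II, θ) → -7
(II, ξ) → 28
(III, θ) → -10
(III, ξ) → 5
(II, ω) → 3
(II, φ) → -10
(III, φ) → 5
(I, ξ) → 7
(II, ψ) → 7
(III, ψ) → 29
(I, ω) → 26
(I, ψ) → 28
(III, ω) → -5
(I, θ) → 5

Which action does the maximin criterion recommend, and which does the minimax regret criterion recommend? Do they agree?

maximin → I; minimax regret → I (agree)

Row minima: I=5, II=-10, III=-10
Best worst-case = 5 → I.
Column bests: θ=5, φ=16, ψ=29, ω=26, ξ=28.
I regrets: 0, 0, 1, 0, 21 → max 21
II regrets: 12, 26, 22, 23, 0 → max 26
III regrets: 15, 11, 0, 31, 23 → max 31
Smallest max regret = 21 → I.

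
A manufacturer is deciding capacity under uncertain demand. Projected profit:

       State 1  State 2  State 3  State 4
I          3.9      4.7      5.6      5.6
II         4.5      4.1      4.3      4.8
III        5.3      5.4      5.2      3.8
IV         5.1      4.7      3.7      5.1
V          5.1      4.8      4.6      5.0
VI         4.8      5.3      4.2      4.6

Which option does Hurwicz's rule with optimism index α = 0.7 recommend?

I: 0.7·5.6 + 0.3·3.9 = 5.09
II: 0.7·4.8 + 0.3·4.1 = 4.59
III: 0.7·5.4 + 0.3·3.8 = 4.92
IV: 0.7·5.1 + 0.3·3.7 = 4.68
V: 0.7·5.1 + 0.3·4.6 = 4.95
VI: 0.7·5.3 + 0.3·4.2 = 4.97
Highest Hurwicz score = 5.09 → I.

I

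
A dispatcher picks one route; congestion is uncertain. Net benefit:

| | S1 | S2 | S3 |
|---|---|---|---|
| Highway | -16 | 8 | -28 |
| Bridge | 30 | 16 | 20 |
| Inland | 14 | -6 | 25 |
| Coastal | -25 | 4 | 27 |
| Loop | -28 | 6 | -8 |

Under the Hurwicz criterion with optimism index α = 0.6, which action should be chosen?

Highway: 0.6·8 + 0.4·(-28) = -6.4
Bridge: 0.6·30 + 0.4·16 = 24.4
Inland: 0.6·25 + 0.4·(-6) = 12.6
Coastal: 0.6·27 + 0.4·(-25) = 6.2
Loop: 0.6·6 + 0.4·(-28) = -7.6
Highest Hurwicz score = 24.4 → Bridge.

Bridge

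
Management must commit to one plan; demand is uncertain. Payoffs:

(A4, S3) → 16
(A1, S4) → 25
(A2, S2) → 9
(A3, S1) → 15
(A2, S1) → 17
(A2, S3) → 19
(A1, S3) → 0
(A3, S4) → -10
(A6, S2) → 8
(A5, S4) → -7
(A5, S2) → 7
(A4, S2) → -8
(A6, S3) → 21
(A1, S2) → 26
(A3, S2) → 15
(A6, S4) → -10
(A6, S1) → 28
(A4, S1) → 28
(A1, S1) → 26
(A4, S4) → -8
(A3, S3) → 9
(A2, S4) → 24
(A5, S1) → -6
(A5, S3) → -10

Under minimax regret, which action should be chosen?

A2

Column bests: S1=28, S2=26, S3=21, S4=25.
A1 regrets: 2, 0, 21, 0 → max 21
A2 regrets: 11, 17, 2, 1 → max 17
A3 regrets: 13, 11, 12, 35 → max 35
A4 regrets: 0, 34, 5, 33 → max 34
A5 regrets: 34, 19, 31, 32 → max 34
A6 regrets: 0, 18, 0, 35 → max 35
Smallest max regret = 17 → A2.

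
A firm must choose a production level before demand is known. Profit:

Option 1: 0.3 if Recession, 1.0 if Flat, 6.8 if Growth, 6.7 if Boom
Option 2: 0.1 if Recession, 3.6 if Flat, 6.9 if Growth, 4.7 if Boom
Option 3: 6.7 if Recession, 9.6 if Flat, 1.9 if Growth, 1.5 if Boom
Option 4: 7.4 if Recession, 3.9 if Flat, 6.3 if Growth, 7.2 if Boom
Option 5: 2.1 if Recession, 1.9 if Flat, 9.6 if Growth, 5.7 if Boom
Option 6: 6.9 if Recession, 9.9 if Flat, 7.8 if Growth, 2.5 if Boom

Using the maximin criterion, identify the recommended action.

Option 4

Row minima: Option 1=0.3, Option 2=0.1, Option 3=1.5, Option 4=3.9, Option 5=1.9, Option 6=2.5
Best worst-case = 3.9 → Option 4.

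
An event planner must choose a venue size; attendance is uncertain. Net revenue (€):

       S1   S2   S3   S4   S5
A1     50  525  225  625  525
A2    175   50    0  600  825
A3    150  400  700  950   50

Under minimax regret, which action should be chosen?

Column bests: S1=175, S2=525, S3=700, S4=950, S5=825.
A1 regrets: 125, 0, 475, 325, 300 → max 475
A2 regrets: 0, 475, 700, 350, 0 → max 700
A3 regrets: 25, 125, 0, 0, 775 → max 775
Smallest max regret = 475 → A1.

A1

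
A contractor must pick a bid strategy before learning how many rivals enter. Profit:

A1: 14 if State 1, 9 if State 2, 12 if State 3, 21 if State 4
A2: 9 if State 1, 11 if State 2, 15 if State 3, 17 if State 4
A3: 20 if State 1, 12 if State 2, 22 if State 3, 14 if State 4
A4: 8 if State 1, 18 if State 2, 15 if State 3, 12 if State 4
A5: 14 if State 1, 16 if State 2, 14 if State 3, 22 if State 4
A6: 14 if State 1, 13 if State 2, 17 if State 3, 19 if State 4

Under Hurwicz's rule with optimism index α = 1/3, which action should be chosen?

A5

A1: 1/3·21 + 2/3·9 = 13
A2: 1/3·17 + 2/3·9 = 35/3
A3: 1/3·22 + 2/3·12 = 46/3
A4: 1/3·18 + 2/3·8 = 34/3
A5: 1/3·22 + 2/3·14 = 50/3
A6: 1/3·19 + 2/3·13 = 15
Highest Hurwicz score = 50/3 → A5.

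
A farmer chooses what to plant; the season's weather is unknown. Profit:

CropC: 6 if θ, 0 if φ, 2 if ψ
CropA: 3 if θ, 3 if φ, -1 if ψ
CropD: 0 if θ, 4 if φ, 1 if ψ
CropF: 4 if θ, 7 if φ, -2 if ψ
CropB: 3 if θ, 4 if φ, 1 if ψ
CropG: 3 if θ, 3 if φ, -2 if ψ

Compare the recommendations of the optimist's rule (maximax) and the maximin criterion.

maximax → CropF; maximin → CropB (disagree)

Row maxima: CropC=6, CropA=3, CropD=4, CropF=7, CropB=4, CropG=3
Best best-case = 7 → CropF.
Row minima: CropC=0, CropA=-1, CropD=0, CropF=-2, CropB=1, CropG=-2
Best worst-case = 1 → CropB.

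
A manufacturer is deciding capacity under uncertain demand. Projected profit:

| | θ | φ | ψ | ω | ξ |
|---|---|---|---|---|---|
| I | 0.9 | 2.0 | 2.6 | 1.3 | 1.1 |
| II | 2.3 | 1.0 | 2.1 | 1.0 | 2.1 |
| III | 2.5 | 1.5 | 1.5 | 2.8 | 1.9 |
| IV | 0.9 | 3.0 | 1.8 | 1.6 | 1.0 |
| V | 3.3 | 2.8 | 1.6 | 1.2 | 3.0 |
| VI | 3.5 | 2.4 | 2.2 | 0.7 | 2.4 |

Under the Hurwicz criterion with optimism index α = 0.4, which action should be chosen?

V

I: 0.4·2.6 + 0.6·0.9 = 1.58
II: 0.4·2.3 + 0.6·1.0 = 1.52
III: 0.4·2.8 + 0.6·1.5 = 2.02
IV: 0.4·3.0 + 0.6·0.9 = 1.74
V: 0.4·3.3 + 0.6·1.2 = 2.04
VI: 0.4·3.5 + 0.6·0.7 = 1.82
Highest Hurwicz score = 2.04 → V.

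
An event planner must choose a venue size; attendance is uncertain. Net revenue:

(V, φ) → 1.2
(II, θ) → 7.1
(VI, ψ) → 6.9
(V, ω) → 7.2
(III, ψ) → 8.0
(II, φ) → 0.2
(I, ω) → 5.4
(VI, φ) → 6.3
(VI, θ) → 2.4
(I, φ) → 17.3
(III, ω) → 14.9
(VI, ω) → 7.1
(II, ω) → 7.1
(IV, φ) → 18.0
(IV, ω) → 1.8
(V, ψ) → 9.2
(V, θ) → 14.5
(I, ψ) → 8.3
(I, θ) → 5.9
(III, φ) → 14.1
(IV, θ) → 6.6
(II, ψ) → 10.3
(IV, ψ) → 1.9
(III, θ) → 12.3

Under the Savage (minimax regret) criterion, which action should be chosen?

III

Column bests: θ=14.5, φ=18.0, ψ=10.3, ω=14.9.
I regrets: 8.6, 0.7, 2.0, 9.5 → max 9.5
II regrets: 7.4, 17.8, 0.0, 7.8 → max 17.8
III regrets: 2.2, 3.9, 2.3, 0.0 → max 3.9
IV regrets: 7.9, 0.0, 8.4, 13.1 → max 13.1
V regrets: 0.0, 16.8, 1.1, 7.7 → max 16.8
VI regrets: 12.1, 11.7, 3.4, 7.8 → max 12.1
Smallest max regret = 3.9 → III.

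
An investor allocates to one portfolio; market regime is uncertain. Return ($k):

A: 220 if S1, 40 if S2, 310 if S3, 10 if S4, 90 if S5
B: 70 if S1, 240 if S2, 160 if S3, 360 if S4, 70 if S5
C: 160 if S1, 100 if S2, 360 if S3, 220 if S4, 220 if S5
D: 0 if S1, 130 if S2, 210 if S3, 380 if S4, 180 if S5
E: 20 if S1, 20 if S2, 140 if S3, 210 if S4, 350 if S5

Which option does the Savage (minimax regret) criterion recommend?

C

Column bests: S1=220, S2=240, S3=360, S4=380, S5=350.
A regrets: 0, 200, 50, 370, 260 → max 370
B regrets: 150, 0, 200, 20, 280 → max 280
C regrets: 60, 140, 0, 160, 130 → max 160
D regrets: 220, 110, 150, 0, 170 → max 220
E regrets: 200, 220, 220, 170, 0 → max 220
Smallest max regret = 160 → C.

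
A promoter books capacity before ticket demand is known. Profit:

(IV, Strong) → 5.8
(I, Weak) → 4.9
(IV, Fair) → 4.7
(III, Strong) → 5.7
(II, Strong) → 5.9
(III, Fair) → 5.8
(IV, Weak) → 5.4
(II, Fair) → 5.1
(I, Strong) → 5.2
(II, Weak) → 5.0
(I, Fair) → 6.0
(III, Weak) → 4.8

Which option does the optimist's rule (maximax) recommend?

Row maxima: I=6.0, II=5.9, III=5.8, IV=5.8
Best best-case = 6.0 → I.

I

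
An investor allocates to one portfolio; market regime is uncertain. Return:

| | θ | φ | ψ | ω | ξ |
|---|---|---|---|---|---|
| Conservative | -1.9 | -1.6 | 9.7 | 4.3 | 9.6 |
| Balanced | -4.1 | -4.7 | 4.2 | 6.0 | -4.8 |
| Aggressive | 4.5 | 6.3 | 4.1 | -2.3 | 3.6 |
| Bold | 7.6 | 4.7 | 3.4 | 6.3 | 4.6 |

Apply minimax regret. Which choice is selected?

Bold

Column bests: θ=7.6, φ=6.3, ψ=9.7, ω=6.3, ξ=9.6.
Conservative regrets: 9.5, 7.9, 0.0, 2.0, 0.0 → max 9.5
Balanced regrets: 11.7, 11.0, 5.5, 0.3, 14.4 → max 14.4
Aggressive regrets: 3.1, 0.0, 5.6, 8.6, 6.0 → max 8.6
Bold regrets: 0.0, 1.6, 6.3, 0.0, 5.0 → max 6.3
Smallest max regret = 6.3 → Bold.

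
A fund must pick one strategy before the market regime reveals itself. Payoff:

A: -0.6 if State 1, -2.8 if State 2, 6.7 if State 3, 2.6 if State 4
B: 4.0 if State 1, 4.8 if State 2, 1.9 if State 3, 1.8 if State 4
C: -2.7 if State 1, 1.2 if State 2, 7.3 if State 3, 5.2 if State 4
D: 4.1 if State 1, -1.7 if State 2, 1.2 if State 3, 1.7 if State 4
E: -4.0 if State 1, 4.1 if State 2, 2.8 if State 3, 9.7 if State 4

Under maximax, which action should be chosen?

Row maxima: A=6.7, B=4.8, C=7.3, D=4.1, E=9.7
Best best-case = 9.7 → E.

E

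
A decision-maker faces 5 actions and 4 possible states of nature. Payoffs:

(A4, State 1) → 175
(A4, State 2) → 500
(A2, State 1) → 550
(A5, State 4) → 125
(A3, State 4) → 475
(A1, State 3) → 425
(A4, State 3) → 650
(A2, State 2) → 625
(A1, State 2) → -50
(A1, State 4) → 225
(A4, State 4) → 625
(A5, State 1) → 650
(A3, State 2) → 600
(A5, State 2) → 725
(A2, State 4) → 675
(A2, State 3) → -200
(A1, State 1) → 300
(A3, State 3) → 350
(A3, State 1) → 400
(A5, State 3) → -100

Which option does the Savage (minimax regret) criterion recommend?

Column bests: State 1=650, State 2=725, State 3=650, State 4=675.
A1 regrets: 350, 775, 225, 450 → max 775
A2 regrets: 100, 100, 850, 0 → max 850
A3 regrets: 250, 125, 300, 200 → max 300
A4 regrets: 475, 225, 0, 50 → max 475
A5 regrets: 0, 0, 750, 550 → max 750
Smallest max regret = 300 → A3.

A3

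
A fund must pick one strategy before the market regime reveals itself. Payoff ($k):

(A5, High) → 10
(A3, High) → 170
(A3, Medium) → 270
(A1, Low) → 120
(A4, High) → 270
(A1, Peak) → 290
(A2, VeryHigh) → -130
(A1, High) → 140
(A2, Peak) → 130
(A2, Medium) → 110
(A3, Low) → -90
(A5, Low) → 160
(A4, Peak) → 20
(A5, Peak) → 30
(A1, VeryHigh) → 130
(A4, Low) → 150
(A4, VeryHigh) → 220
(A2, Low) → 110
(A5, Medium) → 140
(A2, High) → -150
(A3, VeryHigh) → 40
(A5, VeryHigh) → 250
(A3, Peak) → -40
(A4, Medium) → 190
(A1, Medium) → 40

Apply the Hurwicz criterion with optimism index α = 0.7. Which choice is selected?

A1: 0.7·290 + 0.3·40 = 215
A2: 0.7·130 + 0.3·(-150) = 46
A3: 0.7·270 + 0.3·(-90) = 162
A4: 0.7·270 + 0.3·20 = 195
A5: 0.7·250 + 0.3·10 = 178
Highest Hurwicz score = 215 → A1.

A1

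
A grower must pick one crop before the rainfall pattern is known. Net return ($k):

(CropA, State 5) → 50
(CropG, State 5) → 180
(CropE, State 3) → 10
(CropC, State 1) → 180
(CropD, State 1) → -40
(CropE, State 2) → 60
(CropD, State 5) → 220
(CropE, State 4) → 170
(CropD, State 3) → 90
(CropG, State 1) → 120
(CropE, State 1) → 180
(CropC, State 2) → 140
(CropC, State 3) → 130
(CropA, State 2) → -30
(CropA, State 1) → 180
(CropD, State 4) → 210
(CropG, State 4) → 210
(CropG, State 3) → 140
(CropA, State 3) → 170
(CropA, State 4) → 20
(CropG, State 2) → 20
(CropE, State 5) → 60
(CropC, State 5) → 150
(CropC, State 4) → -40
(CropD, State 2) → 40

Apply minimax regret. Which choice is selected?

CropG

Column bests: State 1=180, State 2=140, State 3=170, State 4=210, State 5=220.
CropA regrets: 0, 170, 0, 190, 170 → max 190
CropE regrets: 0, 80, 160, 40, 160 → max 160
CropG regrets: 60, 120, 30, 0, 40 → max 120
CropC regrets: 0, 0, 40, 250, 70 → max 250
CropD regrets: 220, 100, 80, 0, 0 → max 220
Smallest max regret = 120 → CropG.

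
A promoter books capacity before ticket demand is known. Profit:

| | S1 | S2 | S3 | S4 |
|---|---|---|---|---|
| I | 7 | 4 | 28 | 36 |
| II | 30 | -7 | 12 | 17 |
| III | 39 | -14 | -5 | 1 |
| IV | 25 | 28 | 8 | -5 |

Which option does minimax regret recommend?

I

Column bests: S1=39, S2=28, S3=28, S4=36.
I regrets: 32, 24, 0, 0 → max 32
II regrets: 9, 35, 16, 19 → max 35
III regrets: 0, 42, 33, 35 → max 42
IV regrets: 14, 0, 20, 41 → max 41
Smallest max regret = 32 → I.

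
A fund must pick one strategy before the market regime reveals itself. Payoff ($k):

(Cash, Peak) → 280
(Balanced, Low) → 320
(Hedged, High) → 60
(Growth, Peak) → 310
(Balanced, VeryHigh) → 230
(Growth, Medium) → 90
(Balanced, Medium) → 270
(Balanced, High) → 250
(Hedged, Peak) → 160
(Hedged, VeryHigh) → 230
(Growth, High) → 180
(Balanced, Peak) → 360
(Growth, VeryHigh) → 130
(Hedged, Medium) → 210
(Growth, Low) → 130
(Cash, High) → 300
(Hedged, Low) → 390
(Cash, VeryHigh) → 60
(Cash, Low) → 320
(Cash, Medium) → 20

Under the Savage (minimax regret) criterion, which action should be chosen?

Column bests: Low=390, Medium=270, High=300, VeryHigh=230, Peak=360.
Balanced regrets: 70, 0, 50, 0, 0 → max 70
Cash regrets: 70, 250, 0, 170, 80 → max 250
Hedged regrets: 0, 60, 240, 0, 200 → max 240
Growth regrets: 260, 180, 120, 100, 50 → max 260
Smallest max regret = 70 → Balanced.

Balanced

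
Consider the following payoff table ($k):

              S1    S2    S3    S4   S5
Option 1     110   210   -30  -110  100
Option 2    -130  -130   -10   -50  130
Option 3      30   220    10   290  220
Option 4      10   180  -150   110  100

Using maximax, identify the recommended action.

Row maxima: Option 1=210, Option 2=130, Option 3=290, Option 4=180
Best best-case = 290 → Option 3.

Option 3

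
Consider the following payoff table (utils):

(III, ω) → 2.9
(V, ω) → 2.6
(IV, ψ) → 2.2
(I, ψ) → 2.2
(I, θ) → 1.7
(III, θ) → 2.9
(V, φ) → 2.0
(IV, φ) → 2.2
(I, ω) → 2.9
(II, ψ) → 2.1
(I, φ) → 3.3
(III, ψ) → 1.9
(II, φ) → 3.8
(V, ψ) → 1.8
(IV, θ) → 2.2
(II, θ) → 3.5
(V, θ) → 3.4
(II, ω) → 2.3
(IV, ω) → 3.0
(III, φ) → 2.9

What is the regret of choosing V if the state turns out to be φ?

1.8

Best payoff under φ is 3.8.
Regret = 3.8 − 2.0 = 1.8.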